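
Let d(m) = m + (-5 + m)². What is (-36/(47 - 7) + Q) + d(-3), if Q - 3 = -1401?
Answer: -13379/10 ≈ -1337.9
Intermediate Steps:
Q = -1398 (Q = 3 - 1401 = -1398)
(-36/(47 - 7) + Q) + d(-3) = (-36/(47 - 7) - 1398) + (-3 + (-5 - 3)²) = (-36/40 - 1398) + (-3 + (-8)²) = (-36*1/40 - 1398) + (-3 + 64) = (-9/10 - 1398) + 61 = -13989/10 + 61 = -13379/10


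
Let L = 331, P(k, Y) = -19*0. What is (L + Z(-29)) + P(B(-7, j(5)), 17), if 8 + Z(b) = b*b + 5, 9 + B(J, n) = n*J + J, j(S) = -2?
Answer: 1169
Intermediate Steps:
B(J, n) = -9 + J + J*n (B(J, n) = -9 + (n*J + J) = -9 + (J*n + J) = -9 + (J + J*n) = -9 + J + J*n)
Z(b) = -3 + b² (Z(b) = -8 + (b*b + 5) = -8 + (b² + 5) = -8 + (5 + b²) = -3 + b²)
P(k, Y) = 0
(L + Z(-29)) + P(B(-7, j(5)), 17) = (331 + (-3 + (-29)²)) + 0 = (331 + (-3 + 841)) + 0 = (331 + 838) + 0 = 1169 + 0 = 1169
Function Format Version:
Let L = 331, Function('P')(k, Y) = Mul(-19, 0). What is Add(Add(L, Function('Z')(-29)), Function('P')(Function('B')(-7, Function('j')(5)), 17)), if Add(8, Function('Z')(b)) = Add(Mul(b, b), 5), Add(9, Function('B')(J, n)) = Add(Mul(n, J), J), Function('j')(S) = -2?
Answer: 1169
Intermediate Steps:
Function('B')(J, n) = Add(-9, J, Mul(J, n)) (Function('B')(J, n) = Add(-9, Add(Mul(n, J), J)) = Add(-9, Add(Mul(J, n), J)) = Add(-9, Add(J, Mul(J, n))) = Add(-9, J, Mul(J, n)))
Function('Z')(b) = Add(-3, Pow(b, 2)) (Function('Z')(b) = Add(-8, Add(Mul(b, b), 5)) = Add(-8, Add(Pow(b, 2), 5)) = Add(-8, Add(5, Pow(b, 2))) = Add(-3, Pow(b, 2)))
Function('P')(k, Y) = 0
Add(Add(L, Function('Z')(-29)), Function('P')(Function('B')(-7, Function('j')(5)), 17)) = Add(Add(331, Add(-3, Pow(-29, 2))), 0) = Add(Add(331, Add(-3, 841)), 0) = Add(Add(331, 838), 0) = Add(1169, 0) = 1169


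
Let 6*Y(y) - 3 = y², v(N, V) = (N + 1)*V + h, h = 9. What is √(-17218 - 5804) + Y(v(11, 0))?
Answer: 14 + 3*I*√2558 ≈ 14.0 + 151.73*I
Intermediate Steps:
v(N, V) = 9 + V*(1 + N) (v(N, V) = (N + 1)*V + 9 = (1 + N)*V + 9 = V*(1 + N) + 9 = 9 + V*(1 + N))
Y(y) = ½ + y²/6
√(-17218 - 5804) + Y(v(11, 0)) = √(-17218 - 5804) + (½ + (9 + 0 + 11*0)²/6) = √(-23022) + (½ + (9 + 0 + 0)²/6) = 3*I*√2558 + (½ + (⅙)*9²) = 3*I*√2558 + (½ + (⅙)*81) = 3*I*√2558 + (½ + 27/2) = 3*I*√2558 + 14 = 14 + 3*I*√2558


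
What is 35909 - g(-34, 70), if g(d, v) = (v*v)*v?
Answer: -307091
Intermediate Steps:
g(d, v) = v³ (g(d, v) = v²*v = v³)
35909 - g(-34, 70) = 35909 - 1*70³ = 35909 - 1*343000 = 35909 - 343000 = -307091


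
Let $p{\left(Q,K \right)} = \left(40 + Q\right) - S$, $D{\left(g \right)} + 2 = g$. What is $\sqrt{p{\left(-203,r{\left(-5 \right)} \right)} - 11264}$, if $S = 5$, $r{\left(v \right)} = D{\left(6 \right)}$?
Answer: $2 i \sqrt{2858} \approx 106.92 i$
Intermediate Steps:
$D{\left(g \right)} = -2 + g$
$r{\left(v \right)} = 4$ ($r{\left(v \right)} = -2 + 6 = 4$)
$p{\left(Q,K \right)} = 35 + Q$ ($p{\left(Q,K \right)} = \left(40 + Q\right) - 5 = 35 + Q$)
$\sqrt{p{\left(-203,r{\left(-5 \right)} \right)} - 11264} = \sqrt{\left(35 - 203\right) - 11264} = \sqrt{-168 - 11264} = \sqrt{-11432} = 2 i \sqrt{2858}$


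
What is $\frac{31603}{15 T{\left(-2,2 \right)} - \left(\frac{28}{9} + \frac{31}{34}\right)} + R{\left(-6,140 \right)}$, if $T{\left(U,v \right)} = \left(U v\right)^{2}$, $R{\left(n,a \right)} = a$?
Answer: $\frac{19779778}{72209} \approx 273.92$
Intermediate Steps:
$T{\left(U,v \right)} = U^{2} v^{2}$
$\frac{31603}{15 T{\left(-2,2 \right)} - \left(\frac{28}{9} + \frac{31}{34}\right)} + R{\left(-6,140 \right)} = \frac{31603}{15 \left(-2\right)^{2} \cdot 2^{2} - \left(\frac{28}{9} + \frac{31}{34}\right)} + 140 = \frac{31603}{15 \cdot 4 \cdot 4 - \frac{1231}{306}} + 140 = \frac{31603}{15 \cdot 16 - \frac{1231}{306}} + 140 = \frac{31603}{240 - \frac{1231}{306}} + 140 = \frac{31603}{\frac{72209}{306}} + 140 = 31603 \cdot \frac{306}{72209} + 140 = \frac{9670518}{72209} + 140 = \frac{19779778}{72209}$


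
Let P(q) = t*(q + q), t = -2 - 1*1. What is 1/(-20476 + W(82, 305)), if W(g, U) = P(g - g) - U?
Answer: -1/20781 ≈ -4.8121e-5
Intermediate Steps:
t = -3 (t = -2 - 1 = -3)
P(q) = -6*q (P(q) = -3*(q + q) = -6*q)
W(g, U) = -U (W(g, U) = -6*(g - g) - U = -6*0 - U = 0 - U = -U)
1/(-20476 + W(82, 305)) = 1/(-20476 - 1*305) = 1/(-20476 - 305) = 1/(-20781) = -1/20781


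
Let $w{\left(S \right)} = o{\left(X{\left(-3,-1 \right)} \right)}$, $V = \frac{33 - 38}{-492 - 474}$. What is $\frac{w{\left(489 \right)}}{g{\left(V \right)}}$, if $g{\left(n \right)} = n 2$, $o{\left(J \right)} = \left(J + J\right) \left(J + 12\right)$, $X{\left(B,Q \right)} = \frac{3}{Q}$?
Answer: $- \frac{26082}{5} \approx -5216.4$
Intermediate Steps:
$o{\left(J \right)} = 2 J \left(12 + J\right)$
$V = \frac{5}{966}$ ($V = - \frac{5}{-966} = \left(-5\right) \left(- \frac{1}{966}\right) = \frac{5}{966} \approx 0.005176$)
$w{\left(S \right)} = -54$ ($w{\left(S \right)} = 2 \frac{3}{-1} \left(12 + \frac{3}{-1}\right) = 2 \cdot 3 \left(-1\right) \left(12 + 3 \left(-1\right)\right) = 2 \left(-3\right) \left(12 - 3\right) = 2 \left(-3\right) 9 = -54$)
$g{\left(n \right)} = 2 n$
$\frac{w{\left(489 \right)}}{g{\left(V \right)}} = - \frac{54}{2 \cdot \frac{5}{966}} = - \frac{54}{\frac{5}{483}} = \left(-54\right) \frac{483}{5} = - \frac{26082}{5}$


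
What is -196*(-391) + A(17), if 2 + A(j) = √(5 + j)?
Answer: 76634 + √22 ≈ 76639.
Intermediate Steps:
A(j) = -2 + √(5 + j)
-196*(-391) + A(17) = -196*(-391) + (-2 + √(5 + 17)) = 76636 + (-2 + √22) = 76634 + √22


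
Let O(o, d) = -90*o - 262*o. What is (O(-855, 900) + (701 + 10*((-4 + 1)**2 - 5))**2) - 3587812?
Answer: -2737771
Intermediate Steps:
O(o, d) = -352*o
(O(-855, 900) + (701 + 10*((-4 + 1)**2 - 5))**2) - 3587812 = (-352*(-855) + (701 + 10*((-4 + 1)**2 - 5))**2) - 3587812 = (300960 + (701 + 10*((-3)**2 - 5))**2) - 3587812 = (300960 + (701 + 10*(9 - 5))**2) - 3587812 = (300960 + (701 + 10*4)**2) - 3587812 = (300960 + (701 + 40)**2) - 3587812 = (300960 + 741**2) - 3587812 = (300960 + 549081) - 3587812 = 850041 - 3587812 = -2737771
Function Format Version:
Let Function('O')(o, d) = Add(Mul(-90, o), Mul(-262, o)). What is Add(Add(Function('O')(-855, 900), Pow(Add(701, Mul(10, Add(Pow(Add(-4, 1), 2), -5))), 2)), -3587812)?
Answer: -2737771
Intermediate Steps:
Function('O')(o, d) = Mul(-352, o)
Add(Add(Function('O')(-855, 900), Pow(Add(701, Mul(10, Add(Pow(Add(-4, 1), 2), -5))), 2)), -3587812) = Add(Add(Mul(-352, -855), Pow(Add(701, Mul(10, Add(Pow(Add(-4, 1), 2), -5))), 2)), -3587812) = Add(Add(300960, Pow(Add(701, Mul(10, Add(Pow(-3, 2), -5))), 2)), -3587812) = Add(Add(300960, Pow(Add(701, Mul(10, Add(9, -5))), 2)), -3587812) = Add(Add(300960, Pow(Add(701, Mul(10, 4)), 2)), -3587812) = Add(Add(300960, Pow(Add(701, 40), 2)), -3587812) = Add(Add(300960, Pow(741, 2)), -3587812) = Add(Add(300960, 549081), -3587812) = Add(850041, -3587812) = -2737771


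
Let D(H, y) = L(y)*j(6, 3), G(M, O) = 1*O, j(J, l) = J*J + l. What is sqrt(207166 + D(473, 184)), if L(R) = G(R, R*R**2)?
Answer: sqrt(243157822) ≈ 15594.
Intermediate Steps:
j(J, l) = l + J**2 (j(J, l) = J**2 + l = l + J**2)
G(M, O) = O
L(R) = R**3 (L(R) = R*R**2 = R**3)
D(H, y) = 39*y**3 (D(H, y) = y**3*(3 + 6**2) = y**3*(3 + 36) = y**3*39 = 39*y**3)
sqrt(207166 + D(473, 184)) = sqrt(207166 + 39*184**3) = sqrt(207166 + 39*6229504) = sqrt(207166 + 242950656) = sqrt(243157822)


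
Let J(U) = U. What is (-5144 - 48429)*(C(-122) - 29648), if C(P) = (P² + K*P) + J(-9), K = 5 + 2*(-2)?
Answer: 797969835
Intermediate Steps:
K = 1 (K = 5 - 4 = 1)
C(P) = -9 + P + P² (C(P) = (P² + 1*P) - 9 = (P² + P) - 9 = (P + P²) - 9 = -9 + P + P²)
(-5144 - 48429)*(C(-122) - 29648) = (-5144 - 48429)*((-9 - 122 + (-122)²) - 29648) = -53573*((-9 - 122 + 14884) - 29648) = -53573*(14753 - 29648) = -53573*(-14895) = 797969835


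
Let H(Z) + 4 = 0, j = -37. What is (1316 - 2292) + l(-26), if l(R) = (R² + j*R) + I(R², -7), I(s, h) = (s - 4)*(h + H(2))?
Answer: -6730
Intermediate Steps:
H(Z) = -4 (H(Z) = -4 + 0 = -4)
I(s, h) = (-4 + h)*(-4 + s) (I(s, h) = (s - 4)*(h - 4) = (-4 + s)*(-4 + h) = (-4 + h)*(-4 + s))
l(R) = 44 - 37*R - 10*R² (l(R) = (R² - 37*R) + (16 - 4*(-7) - 4*R² - 7*R²) = (R² - 37*R) + (16 + 28 - 4*R² - 7*R²) = (R² - 37*R) + (44 - 11*R²) = 44 - 37*R - 10*R²)
(1316 - 2292) + l(-26) = (1316 - 2292) + (44 - 37*(-26) - 10*(-26)²) = -976 + (44 + 962 - 10*676) = -976 + (44 + 962 - 6760) = -976 - 5754 = -6730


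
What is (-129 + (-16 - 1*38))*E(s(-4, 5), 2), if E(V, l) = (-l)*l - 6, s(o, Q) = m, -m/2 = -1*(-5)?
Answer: 1830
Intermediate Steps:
m = -10 (m = -(-2)*(-5) = -2*5 = -10)
s(o, Q) = -10
E(V, l) = -6 - l² (E(V, l) = -l² - 6 = -6 - l²)
(-129 + (-16 - 1*38))*E(s(-4, 5), 2) = (-129 + (-16 - 1*38))*(-6 - 1*2²) = (-129 + (-16 - 38))*(-6 - 1*4) = (-129 - 54)*(-6 - 4) = -183*(-10) = 1830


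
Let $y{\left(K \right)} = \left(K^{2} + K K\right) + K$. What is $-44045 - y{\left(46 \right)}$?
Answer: $-48323$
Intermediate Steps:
$y{\left(K \right)} = K + 2 K^{2}$ ($y{\left(K \right)} = \left(K^{2} + K^{2}\right) + K = 2 K^{2} + K = K + 2 K^{2}$)
$-44045 - y{\left(46 \right)} = -44045 - 46 \left(1 + 2 \cdot 46\right) = -44045 - 46 \left(1 + 92\right) = -44045 - 46 \cdot 93 = -44045 - 4278 = -48323$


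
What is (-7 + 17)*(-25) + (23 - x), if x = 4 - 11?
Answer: -220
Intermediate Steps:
x = -7
(-7 + 17)*(-25) + (23 - x) = (-7 + 17)*(-25) + (23 - 1*(-7)) = 10*(-25) + (23 + 7) = -250 + 30 = -220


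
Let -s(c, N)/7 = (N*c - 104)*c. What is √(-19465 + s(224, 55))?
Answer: I*√19174153 ≈ 4378.8*I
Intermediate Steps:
s(c, N) = -7*c*(-104 + N*c) (s(c, N) = -7*(N*c - 104)*c = -7*(-104 + N*c)*c = -7*c*(-104 + N*c))
√(-19465 + s(224, 55)) = √(-19465 + 7*224*(104 - 1*55*224)) = √(-19465 + 7*224*(104 - 12320)) = √(-19465 + 7*224*(-12216)) = √(-19465 - 19154688) = √(-19174153) = I*√19174153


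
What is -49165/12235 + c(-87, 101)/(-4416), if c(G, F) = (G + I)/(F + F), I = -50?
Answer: -8771015417/2182802304 ≈ -4.0182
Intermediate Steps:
c(G, F) = (-50 + G)/(2*F) (c(G, F) = (G - 50)/(F + F) = (-50 + G)/((2*F)) = (-50 + G)*(1/(2*F)) = (-50 + G)/(2*F))
-49165/12235 + c(-87, 101)/(-4416) = -49165/12235 + ((½)*(-50 - 87)/101)/(-4416) = -49165*1/12235 + ((½)*(1/101)*(-137))*(-1/4416) = -9833/2447 - 137/202*(-1/4416) = -9833/2447 + 137/892032 = -8771015417/2182802304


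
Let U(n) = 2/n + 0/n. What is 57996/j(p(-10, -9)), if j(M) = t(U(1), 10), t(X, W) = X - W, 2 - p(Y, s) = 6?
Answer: -14499/2 ≈ -7249.5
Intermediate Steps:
p(Y, s) = -4 (p(Y, s) = 2 - 1*6 = 2 - 6 = -4)
U(n) = 2/n (U(n) = 2/n + 0 = 2/n)
j(M) = -8 (j(M) = 2/1 - 1*10 = 2*1 - 10 = 2 - 10 = -8)
57996/j(p(-10, -9)) = 57996/(-8) = 57996*(-⅛) = -14499/2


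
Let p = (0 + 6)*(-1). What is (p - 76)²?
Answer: 6724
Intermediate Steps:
p = -6 (p = 6*(-1) = -6)
(p - 76)² = (-6 - 76)² = (-82)² = 6724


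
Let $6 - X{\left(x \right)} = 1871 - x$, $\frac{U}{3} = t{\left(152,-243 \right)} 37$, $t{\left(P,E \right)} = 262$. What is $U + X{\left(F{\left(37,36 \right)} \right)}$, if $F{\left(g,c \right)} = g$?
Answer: $27254$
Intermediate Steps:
$U = 29082$ ($U = 3 \cdot 262 \cdot 37 = 3 \cdot 9694 = 29082$)
$X{\left(x \right)} = -1865 + x$ ($X{\left(x \right)} = 6 - \left(1871 - x\right) = 6 + \left(-1871 + x\right) = -1865 + x$)
$U + X{\left(F{\left(37,36 \right)} \right)} = 29082 + \left(-1865 + 37\right) = 29082 - 1828 = 27254$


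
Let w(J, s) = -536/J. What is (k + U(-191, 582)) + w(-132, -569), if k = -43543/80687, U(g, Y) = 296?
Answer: 797525755/2662671 ≈ 299.52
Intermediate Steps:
k = -43543/80687 (k = -43543*1/80687 = -43543/80687 ≈ -0.53965)
(k + U(-191, 582)) + w(-132, -569) = (-43543/80687 + 296) - 536/(-132) = 23839809/80687 - 536*(-1/132) = 23839809/80687 + 134/33 = 797525755/2662671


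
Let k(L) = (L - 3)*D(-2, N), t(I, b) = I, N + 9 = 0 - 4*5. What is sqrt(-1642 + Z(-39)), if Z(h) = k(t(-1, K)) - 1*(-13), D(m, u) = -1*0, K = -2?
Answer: 3*I*sqrt(181) ≈ 40.361*I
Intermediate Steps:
N = -29 (N = -9 + (0 - 4*5) = -9 + (0 - 20) = -9 - 20 = -29)
D(m, u) = 0
k(L) = 0 (k(L) = (L - 3)*0 = (-3 + L)*0 = 0)
Z(h) = 13 (Z(h) = 0 - 1*(-13) = 0 + 13 = 13)
sqrt(-1642 + Z(-39)) = sqrt(-1642 + 13) = sqrt(-1629) = 3*I*sqrt(181)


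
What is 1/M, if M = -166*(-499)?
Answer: 1/82834 ≈ 1.2072e-5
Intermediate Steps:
M = 82834
1/M = 1/82834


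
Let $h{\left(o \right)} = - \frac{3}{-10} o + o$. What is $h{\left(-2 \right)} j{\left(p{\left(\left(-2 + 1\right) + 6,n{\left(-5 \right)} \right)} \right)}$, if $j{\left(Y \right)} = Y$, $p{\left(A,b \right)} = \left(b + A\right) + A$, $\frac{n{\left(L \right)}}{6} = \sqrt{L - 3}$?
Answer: $-26 - \frac{156 i \sqrt{2}}{5} \approx -26.0 - 44.123 i$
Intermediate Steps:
$n{\left(L \right)} = 6 \sqrt{-3 + L}$ ($n{\left(L \right)} = 6 \sqrt{L - 3} = 6 \sqrt{-3 + L}$)
$p{\left(A,b \right)} = b + 2 A$ ($p{\left(A,b \right)} = \left(A + b\right) + A = b + 2 A$)
$h{\left(o \right)} = \frac{13 o}{10}$ ($h{\left(o \right)} = \left(-3\right) \left(- \frac{1}{10}\right) o + o = \frac{3 o}{10} + o = \frac{13 o}{10}$)
$h{\left(-2 \right)} j{\left(p{\left(\left(-2 + 1\right) + 6,n{\left(-5 \right)} \right)} \right)} = \frac{13}{10} \left(-2\right) \left(6 \sqrt{-3 - 5} + 2 \left(\left(-2 + 1\right) + 6\right)\right) = - \frac{13 \left(6 \sqrt{-8} + 2 \left(-1 + 6\right)\right)}{5} = - \frac{13 \left(6 \cdot 2 i \sqrt{2} + 2 \cdot 5\right)}{5} = - \frac{13 \left(12 i \sqrt{2} + 10\right)}{5} = - \frac{13 \left(10 + 12 i \sqrt{2}\right)}{5} = -26 - \frac{156 i \sqrt{2}}{5}$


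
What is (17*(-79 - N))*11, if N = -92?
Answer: 2431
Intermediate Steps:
(17*(-79 - N))*11 = (17*(-79 - 1*(-92)))*11 = (17*(-79 + 92))*11 = (17*13)*11 = 221*11 = 2431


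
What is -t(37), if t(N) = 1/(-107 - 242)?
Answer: 1/349 ≈ 0.0028653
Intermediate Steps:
t(N) = -1/349 (t(N) = 1/(-349) = -1/349)
-t(37) = -1*(-1/349) = 1/349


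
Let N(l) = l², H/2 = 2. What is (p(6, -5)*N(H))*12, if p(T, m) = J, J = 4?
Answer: 768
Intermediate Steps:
H = 4 (H = 2*2 = 4)
p(T, m) = 4
(p(6, -5)*N(H))*12 = (4*4²)*12 = (4*16)*12 = 64*12 = 768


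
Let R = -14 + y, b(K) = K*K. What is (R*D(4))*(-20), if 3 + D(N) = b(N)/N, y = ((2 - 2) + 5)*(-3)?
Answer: 580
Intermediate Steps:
b(K) = K²
y = -15 (y = (0 + 5)*(-3) = 5*(-3) = -15)
R = -29 (R = -14 - 15 = -29)
D(N) = -3 + N (D(N) = -3 + N²/N = -3 + N)
(R*D(4))*(-20) = -29*(-3 + 4)*(-20) = -29*1*(-20) = -29*(-20) = 580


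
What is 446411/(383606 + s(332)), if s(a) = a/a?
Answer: 63773/54801 ≈ 1.1637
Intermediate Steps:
s(a) = 1
446411/(383606 + s(332)) = 446411/(383606 + 1) = 446411/383607 = 446411*(1/383607) = 63773/54801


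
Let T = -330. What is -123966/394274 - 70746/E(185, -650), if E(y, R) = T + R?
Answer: 6942955431/96597130 ≈ 71.875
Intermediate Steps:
E(y, R) = -330 + R
-123966/394274 - 70746/E(185, -650) = -123966/394274 - 70746/(-330 - 650) = -123966*1/394274 - 70746/(-980) = -61983/197137 - 70746*(-1/980) = -61983/197137 + 35373/490 = 6942955431/96597130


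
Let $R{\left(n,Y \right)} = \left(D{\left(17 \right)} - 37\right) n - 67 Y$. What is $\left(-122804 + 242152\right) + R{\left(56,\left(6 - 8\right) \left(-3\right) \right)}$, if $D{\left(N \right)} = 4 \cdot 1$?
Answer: $117098$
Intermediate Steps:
$D{\left(N \right)} = 4$
$R{\left(n,Y \right)} = - 67 Y - 33 n$ ($R{\left(n,Y \right)} = \left(4 - 37\right) n - 67 Y = - 33 n - 67 Y = - 67 Y - 33 n$)
$\left(-122804 + 242152\right) + R{\left(56,\left(6 - 8\right) \left(-3\right) \right)} = \left(-122804 + 242152\right) - \left(1848 + 67 \left(6 - 8\right) \left(-3\right)\right) = 119348 - \left(1848 + 67 \left(\left(-2\right) \left(-3\right)\right)\right) = 119348 - 2250 = 117098$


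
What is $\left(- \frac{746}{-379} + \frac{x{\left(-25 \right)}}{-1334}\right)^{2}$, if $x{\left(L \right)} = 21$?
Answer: $\frac{974573712025}{255617203396} \approx 3.8126$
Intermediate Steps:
$\left(- \frac{746}{-379} + \frac{x{\left(-25 \right)}}{-1334}\right)^{2} = \left(- \frac{746}{-379} + \frac{21}{-1334}\right)^{2} = \left(\left(-746\right) \left(- \frac{1}{379}\right) + 21 \left(- \frac{1}{1334}\right)\right)^{2} = \left(\frac{746}{379} - \frac{21}{1334}\right)^{2} = \left(\frac{987205}{505586}\right)^{2} = \frac{974573712025}{255617203396}$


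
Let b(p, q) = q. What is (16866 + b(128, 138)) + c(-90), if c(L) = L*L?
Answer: 25104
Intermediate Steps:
c(L) = L²
(16866 + b(128, 138)) + c(-90) = (16866 + 138) + (-90)² = 17004 + 8100 = 25104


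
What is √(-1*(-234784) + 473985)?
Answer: √708769 ≈ 841.88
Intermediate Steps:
√(-1*(-234784) + 473985) = √(234784 + 473985) = √708769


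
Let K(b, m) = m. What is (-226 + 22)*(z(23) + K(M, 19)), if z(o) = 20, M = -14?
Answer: -7956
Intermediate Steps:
(-226 + 22)*(z(23) + K(M, 19)) = (-226 + 22)*(20 + 19) = -204*39 = -7956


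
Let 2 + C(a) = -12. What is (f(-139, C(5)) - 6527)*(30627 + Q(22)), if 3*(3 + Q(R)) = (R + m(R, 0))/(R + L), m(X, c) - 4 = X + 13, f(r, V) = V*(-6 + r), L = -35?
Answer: -1790218225/13 ≈ -1.3771e+8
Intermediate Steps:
C(a) = -14 (C(a) = -2 - 12 = -14)
m(X, c) = 17 + X (m(X, c) = 4 + (X + 13) = 4 + (13 + X) = 17 + X)
Q(R) = -3 + (17 + 2*R)/(3*(-35 + R)) (Q(R) = -3 + ((R + (17 + R))/(R - 35))/3 = -3 + ((17 + 2*R)/(-35 + R))/3 = -3 + (17 + 2*R)/(3*(-35 + R)))
(f(-139, C(5)) - 6527)*(30627 + Q(22)) = (-14*(-6 - 139) - 6527)*(30627 + (332 - 7*22)/(3*(-35 + 22))) = (-14*(-145) - 6527)*(30627 + (⅓)*(332 - 154)/(-13)) = (2030 - 6527)*(30627 + (⅓)*(-1/13)*178) = -4497*(30627 - 178/39) = -4497*1194275/39 = -1790218225/13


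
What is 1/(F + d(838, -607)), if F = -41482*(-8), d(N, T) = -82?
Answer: 1/331774 ≈ 3.0141e-6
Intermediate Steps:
F = 331856
1/(F + d(838, -607)) = 1/(331856 - 82) = 1/331774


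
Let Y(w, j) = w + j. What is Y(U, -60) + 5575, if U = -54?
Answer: 5461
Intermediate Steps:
Y(w, j) = j + w
Y(U, -60) + 5575 = (-60 - 54) + 5575 = -114 + 5575 = 5461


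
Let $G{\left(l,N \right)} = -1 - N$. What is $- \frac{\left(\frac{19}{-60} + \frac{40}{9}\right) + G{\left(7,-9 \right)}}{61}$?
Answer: $- \frac{2183}{10980} \approx -0.19882$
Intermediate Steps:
$- \frac{\left(\frac{19}{-60} + \frac{40}{9}\right) + G{\left(7,-9 \right)}}{61} = - \frac{\left(\frac{19}{-60} + \frac{40}{9}\right) - -8}{61} = - \frac{\left(19 \left(- \frac{1}{60}\right) + 40 \cdot \frac{1}{9}\right) + \left(-1 + 9\right)}{61} = - \frac{\left(- \frac{19}{60} + \frac{40}{9}\right) + 8}{61} = - \frac{\frac{743}{180} + 8}{61} = - \frac{2183}{180 \cdot 61} = \left(-1\right) \frac{2183}{10980} = - \frac{2183}{10980}$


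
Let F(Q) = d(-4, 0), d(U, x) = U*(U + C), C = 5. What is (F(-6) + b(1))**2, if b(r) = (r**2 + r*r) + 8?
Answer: 36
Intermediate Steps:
d(U, x) = U*(5 + U) (d(U, x) = U*(U + 5) = U*(5 + U))
F(Q) = -4 (F(Q) = -4*(5 - 4) = -4*1 = -4)
b(r) = 8 + 2*r**2 (b(r) = (r**2 + r**2) + 8 = 2*r**2 + 8 = 8 + 2*r**2)
(F(-6) + b(1))**2 = (-4 + (8 + 2*1**2))**2 = (-4 + (8 + 2*1))**2 = (-4 + (8 + 2))**2 = (-4 + 10)**2 = 6**2 = 36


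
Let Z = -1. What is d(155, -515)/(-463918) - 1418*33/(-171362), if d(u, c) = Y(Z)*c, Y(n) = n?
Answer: 10810163731/39748958158 ≈ 0.27196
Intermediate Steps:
d(u, c) = -c
d(155, -515)/(-463918) - 1418*33/(-171362) = -1*(-515)/(-463918) - 1418*33/(-171362) = 515*(-1/463918) - 46794*(-1/171362) = -515/463918 + 23397/85681 = 10810163731/39748958158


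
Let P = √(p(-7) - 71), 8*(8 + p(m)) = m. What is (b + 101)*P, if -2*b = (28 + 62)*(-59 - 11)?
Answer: 9753*I*√142/4 ≈ 29055.0*I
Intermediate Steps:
p(m) = -8 + m/8
b = 3150 (b = -(28 + 62)*(-59 - 11)/2 = -45*(-70) = -½*(-6300) = 3150)
P = 3*I*√142/4 (P = √((-8 + (⅛)*(-7)) - 71) = √((-8 - 7/8) - 71) = √(-71/8 - 71) = √(-639/8) = 3*I*√142/4 ≈ 8.9373*I)
(b + 101)*P = (3150 + 101)*(3*I*√142/4) = 3251*(3*I*√142/4) = 9753*I*√142/4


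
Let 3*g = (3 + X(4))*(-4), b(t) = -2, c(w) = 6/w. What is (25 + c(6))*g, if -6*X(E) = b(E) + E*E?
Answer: -208/9 ≈ -23.111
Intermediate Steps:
X(E) = 1/3 - E**2/6 (X(E) = -(-2 + E*E)/6 = -(-2 + E**2)/6 = 1/3 - E**2/6)
g = -8/9 (g = ((3 + (1/3 - 1/6*4**2))*(-4))/3 = ((3 + (1/3 - 1/6*16))*(-4))/3 = ((3 + (1/3 - 8/3))*(-4))/3 = ((3 - 7/3)*(-4))/3 = ((2/3)*(-4))/3 = (1/3)*(-8/3) = -8/9 ≈ -0.88889)
(25 + c(6))*g = (25 + 6/6)*(-8/9) = (25 + 6*(1/6))*(-8/9) = (25 + 1)*(-8/9) = 26*(-8/9) = -208/9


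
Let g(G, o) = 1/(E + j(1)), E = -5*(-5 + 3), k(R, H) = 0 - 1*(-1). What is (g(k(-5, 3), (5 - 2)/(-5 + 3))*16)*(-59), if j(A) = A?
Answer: -944/11 ≈ -85.818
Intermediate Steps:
k(R, H) = 1 (k(R, H) = 0 + 1 = 1)
E = 10 (E = -5*(-2) = 10)
g(G, o) = 1/11 (g(G, o) = 1/(10 + 1) = 1/11)
(g(k(-5, 3), (5 - 2)/(-5 + 3))*16)*(-59) = ((1/11)*16)*(-59) = (16/11)*(-59) = -944/11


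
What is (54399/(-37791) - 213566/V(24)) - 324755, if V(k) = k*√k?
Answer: -4090956868/12597 - 106783*√6/144 ≈ -3.2657e+5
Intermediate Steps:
V(k) = k^(3/2)
(54399/(-37791) - 213566/V(24)) - 324755 = (54399/(-37791) - 213566*√6/288) - 324755 = (54399*(-1/37791) - 213566*√6/288) - 324755 = (-18133/12597 - 106783*√6/144) - 324755 = -4090956868/12597 - 106783*√6/144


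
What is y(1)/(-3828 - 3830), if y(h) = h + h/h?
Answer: -1/3829 ≈ -0.00026116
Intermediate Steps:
y(h) = 1 + h (y(h) = h + 1 = 1 + h)
y(1)/(-3828 - 3830) = (1 + 1)/(-3828 - 3830) = 2/(-7658) = 2*(-1/7658) = -1/3829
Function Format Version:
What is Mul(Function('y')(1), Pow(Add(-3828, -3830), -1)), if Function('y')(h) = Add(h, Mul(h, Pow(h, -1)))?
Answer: Rational(-1, 3829) ≈ -0.00026116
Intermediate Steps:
Function('y')(h) = Add(1, h) (Function('y')(h) = Add(h, 1) = Add(1, h))
Mul(Function('y')(1), Pow(Add(-3828, -3830), -1)) = Mul(Add(1, 1), Pow(Add(-3828, -3830), -1)) = Mul(2, Pow(-7658, -1)) = Mul(2, Rational(-1, 7658)) = Rational(-1, 3829)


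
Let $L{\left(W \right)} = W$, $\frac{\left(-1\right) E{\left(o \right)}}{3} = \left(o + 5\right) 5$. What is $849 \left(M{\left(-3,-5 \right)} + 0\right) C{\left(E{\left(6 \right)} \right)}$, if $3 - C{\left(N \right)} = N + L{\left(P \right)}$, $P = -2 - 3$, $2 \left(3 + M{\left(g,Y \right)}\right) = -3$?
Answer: $- \frac{1321893}{2} \approx -6.6095 \cdot 10^{5}$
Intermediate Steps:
$M{\left(g,Y \right)} = - \frac{9}{2}$ ($M{\left(g,Y \right)} = -3 + \frac{1}{2} \left(-3\right) = -3 - \frac{3}{2} = - \frac{9}{2}$)
$E{\left(o \right)} = -75 - 15 o$ ($E{\left(o \right)} = - 3 \left(o + 5\right) 5 = - 3 \left(5 + o\right) 5 = - 3 \left(25 + 5 o\right) = -75 - 15 o$)
$P = -5$
$C{\left(N \right)} = 8 - N$ ($C{\left(N \right)} = 3 - \left(N - 5\right) = 3 - \left(-5 + N\right) = 8 - N$)
$849 \left(M{\left(-3,-5 \right)} + 0\right) C{\left(E{\left(6 \right)} \right)} = 849 \left(- \frac{9}{2} + 0\right) \left(8 - \left(-75 - 90\right)\right) = 849 \left(- \frac{9 \left(8 - \left(-75 - 90\right)\right)}{2}\right) = 849 \left(- \frac{9 \left(8 - -165\right)}{2}\right) = 849 \left(- \frac{9 \left(8 + 165\right)}{2}\right) = 849 \left(\left(- \frac{9}{2}\right) 173\right) = 849 \left(- \frac{1557}{2}\right) = - \frac{1321893}{2}$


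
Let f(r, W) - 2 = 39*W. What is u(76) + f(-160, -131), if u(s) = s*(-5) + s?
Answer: -5411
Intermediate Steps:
f(r, W) = 2 + 39*W
u(s) = -4*s (u(s) = -5*s + s = -4*s)
u(76) + f(-160, -131) = -4*76 + (2 + 39*(-131)) = -304 + (2 - 5109) = -304 - 5107 = -5411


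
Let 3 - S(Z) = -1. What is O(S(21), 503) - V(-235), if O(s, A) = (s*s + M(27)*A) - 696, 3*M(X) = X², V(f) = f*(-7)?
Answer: 119904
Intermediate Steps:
V(f) = -7*f
S(Z) = 4 (S(Z) = 3 - 1*(-1) = 3 + 1 = 4)
M(X) = X²/3
O(s, A) = -696 + s² + 243*A (O(s, A) = (s*s + ((⅓)*27²)*A) - 696 = (s² + ((⅓)*729)*A) - 696 = (s² + 243*A) - 696 = -696 + s² + 243*A)
O(S(21), 503) - V(-235) = (-696 + 4² + 243*503) - (-7)*(-235) = (-696 + 16 + 122229) - 1*1645 = 121549 - 1645 = 119904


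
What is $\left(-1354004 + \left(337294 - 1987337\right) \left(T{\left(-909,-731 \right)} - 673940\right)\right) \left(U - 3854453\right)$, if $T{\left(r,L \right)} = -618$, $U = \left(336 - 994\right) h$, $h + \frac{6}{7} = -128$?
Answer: $-4195819415804383350$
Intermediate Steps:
$h = - \frac{902}{7}$ ($h = - \frac{6}{7} - 128 = - \frac{902}{7} \approx -128.86$)
$U = 84788$ ($U = \left(336 - 994\right) \left(- \frac{902}{7}\right) = \left(-658\right) \left(- \frac{902}{7}\right) = 84788$)
$\left(-1354004 + \left(337294 - 1987337\right) \left(T{\left(-909,-731 \right)} - 673940\right)\right) \left(U - 3854453\right) = \left(-1354004 + \left(337294 - 1987337\right) \left(-618 - 673940\right)\right) \left(84788 - 3854453\right) = \left(-1354004 - -1113049705994\right) \left(-3769665\right) = \left(-1354004 + 1113049705994\right) \left(-3769665\right) = 1113048351990 \left(-3769665\right) = -4195819415804383350$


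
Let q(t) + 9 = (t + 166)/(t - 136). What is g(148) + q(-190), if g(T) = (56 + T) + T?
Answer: 55921/163 ≈ 343.07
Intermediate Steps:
q(t) = -9 + (166 + t)/(-136 + t) (q(t) = -9 + (t + 166)/(t - 136) = -9 + (166 + t)/(-136 + t))
g(T) = 56 + 2*T
g(148) + q(-190) = (56 + 2*148) + 2*(695 - 4*(-190))/(-136 - 190) = (56 + 296) + 2*(695 + 760)/(-326) = 352 + 2*(-1/326)*1455 = 352 - 1455/163 = 55921/163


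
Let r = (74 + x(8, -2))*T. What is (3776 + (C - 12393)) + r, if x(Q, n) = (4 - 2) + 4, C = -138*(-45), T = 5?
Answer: -2007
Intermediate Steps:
C = 6210
x(Q, n) = 6 (x(Q, n) = 2 + 4 = 6)
r = 400 (r = (74 + 6)*5 = 80*5 = 400)
(3776 + (C - 12393)) + r = (3776 + (6210 - 12393)) + 400 = (3776 - 6183) + 400 = -2407 + 400 = -2007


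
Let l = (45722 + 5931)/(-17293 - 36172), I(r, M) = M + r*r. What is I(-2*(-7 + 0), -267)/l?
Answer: 3796015/51653 ≈ 73.491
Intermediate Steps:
I(r, M) = M + r**2
l = -51653/53465 (l = 51653/(-53465) = 51653*(-1/53465) = -51653/53465 ≈ -0.96611)
I(-2*(-7 + 0), -267)/l = (-267 + (-2*(-7 + 0))**2)/(-51653/53465) = (-267 + (-2*(-7))**2)*(-53465/51653) = (-267 + 14**2)*(-53465/51653) = (-267 + 196)*(-53465/51653) = -71*(-53465/51653) = 3796015/51653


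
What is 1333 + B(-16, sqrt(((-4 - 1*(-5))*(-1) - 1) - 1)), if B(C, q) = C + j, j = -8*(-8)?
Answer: 1381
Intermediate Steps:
j = 64
B(C, q) = 64 + C (B(C, q) = C + 64 = 64 + C)
1333 + B(-16, sqrt(((-4 - 1*(-5))*(-1) - 1) - 1)) = 1333 + (64 - 16) = 1333 + 48 = 1381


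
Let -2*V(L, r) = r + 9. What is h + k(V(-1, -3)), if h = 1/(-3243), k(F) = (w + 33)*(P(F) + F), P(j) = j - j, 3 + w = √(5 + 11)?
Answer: -330787/3243 ≈ -102.00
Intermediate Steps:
V(L, r) = -9/2 - r/2 (V(L, r) = -(r + 9)/2 = -(9 + r)/2 = -9/2 - r/2)
w = 1 (w = -3 + √(5 + 11) = -3 + √16 = -3 + 4 = 1)
P(j) = 0
k(F) = 34*F (k(F) = (1 + 33)*(0 + F) = 34*F)
h = -1/3243 ≈ -0.00030836
h + k(V(-1, -3)) = -1/3243 + 34*(-9/2 - ½*(-3)) = -1/3243 + 34*(-9/2 + 3/2) = -1/3243 + 34*(-3) = -1/3243 - 102 = -330787/3243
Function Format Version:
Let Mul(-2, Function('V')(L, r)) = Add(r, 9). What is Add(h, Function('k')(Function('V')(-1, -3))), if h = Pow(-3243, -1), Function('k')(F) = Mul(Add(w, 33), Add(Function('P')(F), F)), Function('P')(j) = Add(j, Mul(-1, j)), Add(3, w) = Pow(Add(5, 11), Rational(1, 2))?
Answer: Rational(-330787, 3243) ≈ -102.00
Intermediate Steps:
Function('V')(L, r) = Add(Rational(-9, 2), Mul(Rational(-1, 2), r)) (Function('V')(L, r) = Mul(Rational(-1, 2), Add(r, 9)) = Mul(Rational(-1, 2), Add(9, r)) = Add(Rational(-9, 2), Mul(Rational(-1, 2), r)))
w = 1 (w = Add(-3, Pow(Add(5, 11), Rational(1, 2))) = Add(-3, Pow(16, Rational(1, 2))) = Add(-3, 4) = 1)
Function('P')(j) = 0
Function('k')(F) = Mul(34, F) (Function('k')(F) = Mul(Add(1, 33), Add(0, F)) = Mul(34, F))
h = Rational(-1, 3243) ≈ -0.00030836
Add(h, Function('k')(Function('V')(-1, -3))) = Add(Rational(-1, 3243), Mul(34, Add(Rational(-9, 2), Mul(Rational(-1, 2), -3)))) = Add(Rational(-1, 3243), Mul(34, Add(Rational(-9, 2), Rational(3, 2)))) = Add(Rational(-1, 3243), Mul(34, -3)) = Add(Rational(-1, 3243), -102) = Rational(-330787, 3243)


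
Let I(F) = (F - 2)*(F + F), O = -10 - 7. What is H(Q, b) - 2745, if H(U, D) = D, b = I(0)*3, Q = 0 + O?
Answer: -2745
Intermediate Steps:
O = -17
I(F) = 2*F*(-2 + F) (I(F) = (-2 + F)*(2*F) = 2*F*(-2 + F))
Q = -17 (Q = 0 - 17 = -17)
b = 0 (b = (2*0*(-2 + 0))*3 = (2*0*(-2))*3 = 0*3 = 0)
H(Q, b) - 2745 = 0 - 2745 = -2745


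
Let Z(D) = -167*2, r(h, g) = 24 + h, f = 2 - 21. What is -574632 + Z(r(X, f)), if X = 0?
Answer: -574966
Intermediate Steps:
f = -19
Z(D) = -334
-574632 + Z(r(X, f)) = -574632 - 334 = -574966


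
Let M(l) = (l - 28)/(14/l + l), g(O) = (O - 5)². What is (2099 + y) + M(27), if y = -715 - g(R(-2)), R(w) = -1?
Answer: 1001537/743 ≈ 1348.0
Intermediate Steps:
g(O) = (-5 + O)²
M(l) = (-28 + l)/(l + 14/l)
y = -751 (y = -715 - (-5 - 1)² = -715 - 1*(-6)² = -715 - 1*36 = -715 - 36 = -751)
(2099 + y) + M(27) = (2099 - 751) + 27*(-28 + 27)/(14 + 27²) = 1348 + 27*(-1)/(14 + 729) = 1348 + 27*(-1)/743 = 1348 + 27*(1/743)*(-1) = 1348 - 27/743 = 1001537/743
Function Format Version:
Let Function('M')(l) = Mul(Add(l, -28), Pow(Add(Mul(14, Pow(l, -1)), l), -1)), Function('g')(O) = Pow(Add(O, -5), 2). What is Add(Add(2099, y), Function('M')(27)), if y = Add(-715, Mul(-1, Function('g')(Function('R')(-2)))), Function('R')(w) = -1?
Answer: Rational(1001537, 743) ≈ 1348.0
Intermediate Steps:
Function('g')(O) = Pow(Add(-5, O), 2)
Function('M')(l) = Mul(Pow(Add(l, Mul(14, Pow(l, -1))), -1), Add(-28, l)) (Function('M')(l) = Mul(Add(-28, l), Pow(Add(l, Mul(14, Pow(l, -1))), -1)) = Mul(Pow(Add(l, Mul(14, Pow(l, -1))), -1), Add(-28, l)))
y = -751 (y = Add(-715, Mul(-1, Pow(Add(-5, -1), 2))) = Add(-715, Mul(-1, Pow(-6, 2))) = Add(-715, Mul(-1, 36)) = Add(-715, -36) = -751)
Add(Add(2099, y), Function('M')(27)) = Add(Add(2099, -751), Mul(27, Pow(Add(14, Pow(27, 2)), -1), Add(-28, 27))) = Add(1348, Mul(27, Pow(Add(14, 729), -1), -1)) = Add(1348, Mul(27, Pow(743, -1), -1)) = Add(1348, Mul(27, Rational(1, 743), -1)) = Add(1348, Rational(-27, 743)) = Rational(1001537, 743)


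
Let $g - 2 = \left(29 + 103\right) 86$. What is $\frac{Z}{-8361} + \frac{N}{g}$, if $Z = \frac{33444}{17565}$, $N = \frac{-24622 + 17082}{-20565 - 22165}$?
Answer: $- \frac{90409279}{426088625865} \approx -0.00021218$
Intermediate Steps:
$g = 11354$ ($g = 2 + \left(29 + 103\right) 86 = 2 + 132 \cdot 86 = 2 + 11352 = 11354$)
$N = \frac{754}{4273}$ ($N = - \frac{7540}{-42730} = \left(-7540\right) \left(- \frac{1}{42730}\right) = \frac{754}{4273} \approx 0.17646$)
$Z = \frac{11148}{5855}$ ($Z = 33444 \cdot \frac{1}{17565} = \frac{11148}{5855} \approx 1.904$)
$\frac{Z}{-8361} + \frac{N}{g} = \frac{11148}{5855 \left(-8361\right)} + \frac{754}{4273 \cdot 11354} = \frac{11148}{5855} \left(- \frac{1}{8361}\right) + \frac{754}{4273} \cdot \frac{1}{11354} = - \frac{4}{17565} + \frac{377}{24257821} = - \frac{90409279}{426088625865}$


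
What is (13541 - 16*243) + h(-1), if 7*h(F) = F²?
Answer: 67572/7 ≈ 9653.1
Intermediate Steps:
h(F) = F²/7
(13541 - 16*243) + h(-1) = (13541 - 16*243) + (⅐)*(-1)² = (13541 - 3888) + (⅐)*1 = 9653 + ⅐ = 67572/7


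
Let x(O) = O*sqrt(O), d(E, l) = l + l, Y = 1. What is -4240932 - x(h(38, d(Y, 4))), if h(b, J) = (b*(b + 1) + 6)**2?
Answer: -3298887204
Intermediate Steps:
d(E, l) = 2*l
h(b, J) = (6 + b*(1 + b))**2 (h(b, J) = (b*(1 + b) + 6)**2 = (6 + b*(1 + b))**2)
x(O) = O**(3/2)
-4240932 - x(h(38, d(Y, 4))) = -4240932 - ((6 + 38 + 38**2)**2)**(3/2) = -4240932 - ((6 + 38 + 1444)**2)**(3/2) = -4240932 - (1488**2)**(3/2) = -4240932 - 2214144**(3/2) = -4240932 - 1*3294646272 = -4240932 - 3294646272 = -3298887204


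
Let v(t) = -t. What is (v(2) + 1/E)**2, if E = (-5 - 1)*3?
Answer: 1369/324 ≈ 4.2253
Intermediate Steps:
E = -18 (E = -6*3 = -18)
(v(2) + 1/E)**2 = (-1*2 + 1/(-18))**2 = (-2 - 1/18)**2 = (-37/18)**2 = 1369/324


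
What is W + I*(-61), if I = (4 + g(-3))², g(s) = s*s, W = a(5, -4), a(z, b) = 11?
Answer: -10298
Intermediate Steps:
W = 11
g(s) = s²
I = 169 (I = (4 + (-3)²)² = (4 + 9)² = 13² = 169)
W + I*(-61) = 11 + 169*(-61) = 11 - 10309 = -10298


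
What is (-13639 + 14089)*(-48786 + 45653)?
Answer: -1409850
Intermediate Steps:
(-13639 + 14089)*(-48786 + 45653) = 450*(-3133) = -1409850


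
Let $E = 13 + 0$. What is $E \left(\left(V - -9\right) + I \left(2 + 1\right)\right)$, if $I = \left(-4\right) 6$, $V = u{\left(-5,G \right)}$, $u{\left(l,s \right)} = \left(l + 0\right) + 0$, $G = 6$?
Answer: $-884$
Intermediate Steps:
$u{\left(l,s \right)} = l$ ($u{\left(l,s \right)} = l + 0 = l$)
$V = -5$
$I = -24$
$E = 13$
$E \left(\left(V - -9\right) + I \left(2 + 1\right)\right) = 13 \left(\left(-5 - -9\right) - 24 \left(2 + 1\right)\right) = 13 \left(\left(-5 + 9\right) - 72\right) = 13 \left(4 - 72\right) = 13 \left(-68\right) = -884$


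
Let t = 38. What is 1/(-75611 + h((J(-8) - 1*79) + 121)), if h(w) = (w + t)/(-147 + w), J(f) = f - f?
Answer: -21/1587847 ≈ -1.3225e-5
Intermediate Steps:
J(f) = 0
h(w) = (38 + w)/(-147 + w) (h(w) = (w + 38)/(-147 + w) = (38 + w)/(-147 + w))
1/(-75611 + h((J(-8) - 1*79) + 121)) = 1/(-75611 + (38 + ((0 - 1*79) + 121))/(-147 + ((0 - 1*79) + 121))) = 1/(-75611 + (38 + ((0 - 79) + 121))/(-147 + ((0 - 79) + 121))) = 1/(-75611 + (38 + (-79 + 121))/(-147 + (-79 + 121))) = 1/(-75611 + (38 + 42)/(-147 + 42)) = 1/(-75611 + 80/(-105)) = 1/(-75611 - 1/105*80) = 1/(-75611 - 16/21) = 1/(-1587847/21) = -21/1587847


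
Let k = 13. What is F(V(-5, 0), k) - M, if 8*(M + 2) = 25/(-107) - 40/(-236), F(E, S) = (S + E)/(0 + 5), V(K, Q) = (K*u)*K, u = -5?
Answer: -5149383/252520 ≈ -20.392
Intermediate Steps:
V(K, Q) = -5*K**2 (V(K, Q) = (K*(-5))*K = (-5*K)*K = -5*K**2)
F(E, S) = E/5 + S/5 (F(E, S) = (E + S)/5 = (E + S)*(1/5) = E/5 + S/5)
M = -101413/50504 (M = -2 + (25/(-107) - 40/(-236))/8 = -2 + (25*(-1/107) - 40*(-1/236))/8 = -2 + (-25/107 + 10/59)/8 = -2 + (1/8)*(-405/6313) = -2 - 405/50504 = -101413/50504 ≈ -2.0080)
F(V(-5, 0), k) - M = ((-5*(-5)**2)/5 + (1/5)*13) - 1*(-101413/50504) = ((-5*25)/5 + 13/5) + 101413/50504 = ((1/5)*(-125) + 13/5) + 101413/50504 = (-25 + 13/5) + 101413/50504 = -112/5 + 101413/50504 = -5149383/252520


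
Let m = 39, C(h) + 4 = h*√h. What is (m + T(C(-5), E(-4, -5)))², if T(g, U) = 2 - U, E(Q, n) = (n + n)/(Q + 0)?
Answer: 5929/4 ≈ 1482.3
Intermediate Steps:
C(h) = -4 + h^(3/2) (C(h) = -4 + h*√h = -4 + h^(3/2))
E(Q, n) = 2*n/Q (E(Q, n) = (2*n)/Q = 2*n/Q)
(m + T(C(-5), E(-4, -5)))² = (39 + (2 - 2*(-5)/(-4)))² = (39 + (2 - 2*(-5)*(-1)/4))² = (39 + (2 - 1*5/2))² = (39 + (2 - 5/2))² = (39 - ½)² = (77/2)² = 5929/4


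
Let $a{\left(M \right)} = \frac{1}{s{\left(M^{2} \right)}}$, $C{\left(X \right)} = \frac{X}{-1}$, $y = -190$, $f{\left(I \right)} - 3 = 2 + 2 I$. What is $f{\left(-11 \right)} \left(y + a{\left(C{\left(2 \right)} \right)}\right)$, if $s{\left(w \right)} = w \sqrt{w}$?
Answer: $\frac{25823}{8} \approx 3227.9$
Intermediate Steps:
$f{\left(I \right)} = 5 + 2 I$ ($f{\left(I \right)} = 3 + \left(2 + 2 I\right) = 5 + 2 I$)
$C{\left(X \right)} = - X$ ($C{\left(X \right)} = X \left(-1\right) = - X$)
$s{\left(w \right)} = w^{\frac{3}{2}}$
$a{\left(M \right)} = \frac{1}{\left(M^{2}\right)^{\frac{3}{2}}}$
$f{\left(-11 \right)} \left(y + a{\left(C{\left(2 \right)} \right)}\right) = \left(5 + 2 \left(-11\right)\right) \left(-190 + \frac{1}{8}\right) = \left(5 - 22\right) \left(-190 + \frac{1}{8}\right) = - 17 \left(-190 + \frac{1}{8}\right) = \left(-17\right) \left(- \frac{1519}{8}\right) = \frac{25823}{8}$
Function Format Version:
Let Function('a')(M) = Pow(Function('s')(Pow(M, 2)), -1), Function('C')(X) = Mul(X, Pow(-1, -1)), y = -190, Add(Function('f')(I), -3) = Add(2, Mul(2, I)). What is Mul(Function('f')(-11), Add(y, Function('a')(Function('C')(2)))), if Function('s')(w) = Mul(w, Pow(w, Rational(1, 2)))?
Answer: Rational(25823, 8) ≈ 3227.9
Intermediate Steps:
Function('f')(I) = Add(5, Mul(2, I)) (Function('f')(I) = Add(3, Add(2, Mul(2, I))) = Add(5, Mul(2, I)))
Function('C')(X) = Mul(-1, X) (Function('C')(X) = Mul(X, -1) = Mul(-1, X))
Function('s')(w) = Pow(w, Rational(3, 2))
Function('a')(M) = Pow(Pow(M, 2), Rational(-3, 2)) (Function('a')(M) = Pow(Pow(Pow(M, 2), Rational(3, 2)), -1) = Pow(Pow(M, 2), Rational(-3, 2)))
Mul(Function('f')(-11), Add(y, Function('a')(Function('C')(2)))) = Mul(Add(5, Mul(2, -11)), Add(-190, Pow(Pow(Mul(-1, 2), 2), Rational(-3, 2)))) = Mul(Add(5, -22), Add(-190, Pow(Pow(-2, 2), Rational(-3, 2)))) = Mul(-17, Add(-190, Pow(4, Rational(-3, 2)))) = Mul(-17, Add(-190, Rational(1, 8))) = Mul(-17, Rational(-1519, 8)) = Rational(25823, 8)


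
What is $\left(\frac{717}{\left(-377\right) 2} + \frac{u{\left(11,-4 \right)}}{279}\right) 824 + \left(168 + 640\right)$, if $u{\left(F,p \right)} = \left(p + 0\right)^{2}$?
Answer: $\frac{7540516}{105183} \approx 71.689$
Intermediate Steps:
$u{\left(F,p \right)} = p^{2}$
$\left(\frac{717}{\left(-377\right) 2} + \frac{u{\left(11,-4 \right)}}{279}\right) 824 + \left(168 + 640\right) = \left(\frac{717}{\left(-377\right) 2} + \frac{\left(-4\right)^{2}}{279}\right) 824 + \left(168 + 640\right) = \left(\frac{717}{-754} + 16 \cdot \frac{1}{279}\right) 824 + 808 = \left(717 \left(- \frac{1}{754}\right) + \frac{16}{279}\right) 824 + 808 = \left(- \frac{717}{754} + \frac{16}{279}\right) 824 + 808 = \left(- \frac{187979}{210366}\right) 824 + 808 = - \frac{77447348}{105183} + 808 = \frac{7540516}{105183}$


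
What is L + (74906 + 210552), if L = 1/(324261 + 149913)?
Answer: 135356761693/474174 ≈ 2.8546e+5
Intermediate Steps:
L = 1/474174 ≈ 2.1089e-6
L + (74906 + 210552) = 1/474174 + (74906 + 210552) = 1/474174 + 285458 = 135356761693/474174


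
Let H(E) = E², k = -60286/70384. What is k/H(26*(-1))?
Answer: -30143/23789792 ≈ -0.0012671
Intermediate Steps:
k = -30143/35192 (k = -60286*1/70384 = -30143/35192 ≈ -0.85653)
k/H(26*(-1)) = -30143/(35192*((26*(-1))²)) = -30143/(35192*((-26)²)) = -30143/35192/676 = -30143/35192*1/676 = -30143/23789792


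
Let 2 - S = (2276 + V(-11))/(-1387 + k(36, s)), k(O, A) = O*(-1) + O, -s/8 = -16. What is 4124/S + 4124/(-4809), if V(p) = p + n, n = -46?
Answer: 27486831160/24011337 ≈ 1144.7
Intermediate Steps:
s = 128 (s = -8*(-16) = 128)
k(O, A) = 0 (k(O, A) = -O + O = 0)
V(p) = -46 + p (V(p) = p - 46 = -46 + p)
S = 4993/1387 (S = 2 - (2276 + (-46 - 11))/(-1387 + 0) = 2 - (2276 - 57)/(-1387) = 2 - 2219*(-1)/1387 = 2 - 1*(-2219/1387) = 2 + 2219/1387 = 4993/1387 ≈ 3.5999)
4124/S + 4124/(-4809) = 4124/(4993/1387) + 4124/(-4809) = 4124*(1387/4993) + 4124*(-1/4809) = 5719988/4993 - 4124/4809 = 27486831160/24011337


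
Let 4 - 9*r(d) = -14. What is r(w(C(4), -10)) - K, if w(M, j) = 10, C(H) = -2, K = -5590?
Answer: 5592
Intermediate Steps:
r(d) = 2 (r(d) = 4/9 - ⅑*(-14) = 4/9 + 14/9 = 2)
r(w(C(4), -10)) - K = 2 - 1*(-5590) = 2 + 5590 = 5592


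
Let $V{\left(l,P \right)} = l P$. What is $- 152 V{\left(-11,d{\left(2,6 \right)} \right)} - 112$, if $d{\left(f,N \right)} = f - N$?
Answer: $-6800$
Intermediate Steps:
$V{\left(l,P \right)} = P l$
$- 152 V{\left(-11,d{\left(2,6 \right)} \right)} - 112 = - 152 \left(2 - 6\right) \left(-11\right) - 112 = - 152 \left(\left(-4\right) \left(-11\right)\right) - 112 = \left(-152\right) 44 - 112 = -6688 - 112 = -6800$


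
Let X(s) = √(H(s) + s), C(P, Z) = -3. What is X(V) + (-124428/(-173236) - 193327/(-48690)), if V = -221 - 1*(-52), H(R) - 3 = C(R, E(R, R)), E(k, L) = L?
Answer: 9887398873/2108715210 + 13*I ≈ 4.6888 + 13.0*I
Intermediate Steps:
H(R) = 0 (H(R) = 3 - 3 = 0)
V = -169 (V = -221 + 52 = -169)
X(s) = √s (X(s) = √(0 + s) = √s)
X(V) + (-124428/(-173236) - 193327/(-48690)) = √(-169) + (-124428/(-173236) - 193327/(-48690)) = 13*I + (-124428*(-1/173236) - 193327*(-1/48690)) = 13*I + (31107/43309 + 193327/48690) = 13*I + 9887398873/2108715210 = 9887398873/2108715210 + 13*I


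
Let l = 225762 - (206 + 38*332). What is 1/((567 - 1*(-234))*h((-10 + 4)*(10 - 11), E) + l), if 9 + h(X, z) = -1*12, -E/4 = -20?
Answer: 1/196119 ≈ 5.0989e-6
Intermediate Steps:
E = 80 (E = -4*(-20) = 80)
h(X, z) = -21 (h(X, z) = -9 - 1*12 = -9 - 12 = -21)
l = 212940 (l = 225762 - (206 + 12616) = 225762 - 1*12822 = 225762 - 12822 = 212940)
1/((567 - 1*(-234))*h((-10 + 4)*(10 - 11), E) + l) = 1/((567 - 1*(-234))*(-21) + 212940) = 1/((567 + 234)*(-21) + 212940) = 1/(801*(-21) + 212940) = 1/(-16821 + 212940) = 1/196119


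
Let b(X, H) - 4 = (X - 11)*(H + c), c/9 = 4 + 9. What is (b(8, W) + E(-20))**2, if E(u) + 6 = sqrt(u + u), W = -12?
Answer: 100449 - 1268*I*sqrt(10) ≈ 1.0045e+5 - 4009.8*I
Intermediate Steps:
c = 117 (c = 9*(4 + 9) = 9*13 = 117)
E(u) = -6 + sqrt(2)*sqrt(u) (E(u) = -6 + sqrt(u + u) = -6 + sqrt(2*u) = -6 + sqrt(2)*sqrt(u))
b(X, H) = 4 + (-11 + X)*(117 + H) (b(X, H) = 4 + (X - 11)*(H + 117) = 4 + (-11 + X)*(117 + H))
(b(8, W) + E(-20))**2 = ((-1283 - 11*(-12) + 117*8 - 12*8) + (-6 + sqrt(2)*sqrt(-20)))**2 = ((-1283 + 132 + 936 - 96) + (-6 + sqrt(2)*(2*I*sqrt(5))))**2 = (-311 + (-6 + 2*I*sqrt(10)))**2 = (-317 + 2*I*sqrt(10))**2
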